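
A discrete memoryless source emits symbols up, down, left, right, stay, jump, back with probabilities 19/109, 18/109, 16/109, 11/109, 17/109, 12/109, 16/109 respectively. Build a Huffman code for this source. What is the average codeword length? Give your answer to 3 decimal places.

2.826 bits/symbol

Repeatedly combine the two least-probable nodes; the expected code length is the sum of the merged weights.
merge 11/109 + 12/109 → 23/109
merge 16/109 + 16/109 → 32/109
merge 17/109 + 18/109 → 35/109
merge 19/109 + 23/109 → 42/109
merge 32/109 + 35/109 → 67/109
merge 42/109 + 67/109 → 1
L = 23/109 + 32/109 + 35/109 + 42/109 + 67/109 + 1 = 308/109 ≈ 2.826 bits/symbol.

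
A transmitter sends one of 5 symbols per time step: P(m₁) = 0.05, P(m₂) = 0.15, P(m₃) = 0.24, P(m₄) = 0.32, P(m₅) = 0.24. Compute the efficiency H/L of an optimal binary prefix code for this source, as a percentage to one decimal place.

Entropy H = −Σ p log₂ p ≈ 2.1409 bits.
Huffman merges: 1/20+3/20→1/5; 1/5+6/25→11/25; 6/25+8/25→14/25; 11/25+14/25→1. L = 11/5 ≈ 2.2000.
Efficiency = H/L = 2.1409/2.2000 = 97.3%.

97.3%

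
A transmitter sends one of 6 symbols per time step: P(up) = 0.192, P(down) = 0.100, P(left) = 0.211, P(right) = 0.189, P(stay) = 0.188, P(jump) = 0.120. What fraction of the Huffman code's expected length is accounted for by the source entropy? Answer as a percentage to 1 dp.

Entropy H = −Σ p log₂ p ≈ 2.5376 bits.
Huffman merges: 1/10+3/25→11/50; 47/250+189/1000→377/1000; 24/125+211/1000→403/1000; 11/50+377/1000→597/1000; 403/1000+597/1000→1. L = 2597/1000 ≈ 2.5970.
Efficiency = H/L = 2.5376/2.5970 = 97.7%.

97.7%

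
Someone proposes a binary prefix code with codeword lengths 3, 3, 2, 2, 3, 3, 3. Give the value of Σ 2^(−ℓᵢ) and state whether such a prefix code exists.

1.125; no

With common denominator 2^3 = 8: Σ 2^(−ℓᵢ) = 1/8 + 1/8 + 2/8 + 2/8 + 1/8 + 1/8 + 1/8 = 9/8 = 1.125.
Kraft's inequality requires Σ ≤ 1; here Σ = 1.125 > 1, so no such prefix code exists.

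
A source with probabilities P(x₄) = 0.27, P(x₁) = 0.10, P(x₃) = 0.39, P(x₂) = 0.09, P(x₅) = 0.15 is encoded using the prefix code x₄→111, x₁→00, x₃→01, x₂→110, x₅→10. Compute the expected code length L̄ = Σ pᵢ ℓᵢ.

2.36 bits/symbol

L̄ = Σ pᵢ·ℓᵢ = 0.27·3 + 0.10·2 + 0.39·2 + 0.09·3 + 0.15·2 = 2.36 bits/symbol.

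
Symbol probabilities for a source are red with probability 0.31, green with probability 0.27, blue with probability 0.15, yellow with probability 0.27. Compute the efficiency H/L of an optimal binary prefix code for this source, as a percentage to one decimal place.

97.7%

Entropy H = −Σ p log₂ p ≈ 1.9544 bits.
Huffman merges: 3/20+27/100→21/50; 27/100+31/100→29/50; 21/50+29/50→1. L = 2 ≈ 2.0000.
Efficiency = H/L = 1.9544/2.0000 = 97.7%.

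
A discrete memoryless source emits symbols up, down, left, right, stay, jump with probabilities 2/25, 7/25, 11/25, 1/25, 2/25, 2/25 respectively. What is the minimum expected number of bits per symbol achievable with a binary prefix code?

Repeatedly combine the two least-probable nodes; the expected code length is the sum of the merged weights.
merge 1/25 + 2/25 → 3/25
merge 2/25 + 2/25 → 4/25
merge 3/25 + 4/25 → 7/25
merge 7/25 + 7/25 → 14/25
merge 11/25 + 14/25 → 1
L = 3/25 + 4/25 + 7/25 + 14/25 + 1 = 53/25 = 2.12 bits/symbol.

2.12 bits/symbol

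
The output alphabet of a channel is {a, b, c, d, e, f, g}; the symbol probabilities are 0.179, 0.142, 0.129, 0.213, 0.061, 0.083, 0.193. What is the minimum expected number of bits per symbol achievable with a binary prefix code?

2.738 bits/symbol

Repeatedly combine the two least-probable nodes; the expected code length is the sum of the merged weights.
merge 61/1000 + 83/1000 → 18/125
merge 129/1000 + 71/500 → 271/1000
merge 18/125 + 179/1000 → 323/1000
merge 193/1000 + 213/1000 → 203/500
merge 271/1000 + 323/1000 → 297/500
merge 203/500 + 297/500 → 1
L = 18/125 + 271/1000 + 323/1000 + 203/500 + 297/500 + 1 = 1369/500 = 2.738 bits/symbol.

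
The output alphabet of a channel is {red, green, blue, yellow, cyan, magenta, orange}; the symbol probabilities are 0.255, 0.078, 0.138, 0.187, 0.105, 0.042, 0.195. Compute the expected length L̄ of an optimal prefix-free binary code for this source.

Repeatedly combine the two least-probable nodes; the expected code length is the sum of the merged weights.
merge 21/500 + 39/500 → 3/25
merge 21/200 + 3/25 → 9/40
merge 69/500 + 187/1000 → 13/40
merge 39/200 + 9/40 → 21/50
merge 51/200 + 13/40 → 29/50
merge 21/50 + 29/50 → 1
L = 3/25 + 9/40 + 13/40 + 21/50 + 29/50 + 1 = 267/100 = 2.67 bits/symbol.

2.67 bits/symbol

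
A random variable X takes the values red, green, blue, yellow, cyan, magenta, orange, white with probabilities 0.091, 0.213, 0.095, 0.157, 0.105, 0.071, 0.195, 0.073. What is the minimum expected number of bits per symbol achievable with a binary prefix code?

2.922 bits/symbol

Repeatedly combine the two least-probable nodes; the expected code length is the sum of the merged weights.
merge 71/1000 + 73/1000 → 18/125
merge 91/1000 + 19/200 → 93/500
merge 21/200 + 18/125 → 249/1000
merge 157/1000 + 93/500 → 343/1000
merge 39/200 + 213/1000 → 51/125
merge 249/1000 + 343/1000 → 74/125
merge 51/125 + 74/125 → 1
L = 18/125 + 93/500 + 249/1000 + 343/1000 + 51/125 + 74/125 + 1 = 1461/500 = 2.922 bits/symbol.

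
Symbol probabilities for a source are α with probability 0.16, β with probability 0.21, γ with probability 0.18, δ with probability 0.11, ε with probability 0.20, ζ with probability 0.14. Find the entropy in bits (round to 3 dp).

H = −Σ pᵢ log₂ pᵢ.
−0.16·log₂(0.16) = 0.4230
−0.21·log₂(0.21) = 0.4728
−0.18·log₂(0.18) = 0.4453
−0.11·log₂(0.11) = 0.3503
−0.20·log₂(0.20) = 0.4644
−0.14·log₂(0.14) = 0.3971
Sum ≈ 2.5529 → 2.553 bits.

2.553 bits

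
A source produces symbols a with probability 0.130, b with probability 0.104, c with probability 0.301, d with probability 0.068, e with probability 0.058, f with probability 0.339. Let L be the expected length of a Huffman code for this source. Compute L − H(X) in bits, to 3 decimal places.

Entropy H = −Σ p log₂ p ≈ 2.2747 bits.
Huffman merges: 29/500+17/250→63/500; 13/125+63/500→23/100; 13/100+23/100→9/25; 301/1000+339/1000→16/25; 9/25+16/25→1. L = 589/250 ≈ 2.3560.
L − H = 2.3560 − 2.2747 = 0.081 bits.

0.081 bits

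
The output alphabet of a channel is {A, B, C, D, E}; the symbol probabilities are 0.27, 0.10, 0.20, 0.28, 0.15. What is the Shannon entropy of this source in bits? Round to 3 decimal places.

H = −Σ pᵢ log₂ pᵢ.
−0.27·log₂(0.27) = 0.5100
−0.10·log₂(0.10) = 0.3322
−0.20·log₂(0.20) = 0.4644
−0.28·log₂(0.28) = 0.5142
−0.15·log₂(0.15) = 0.4105
Sum ≈ 2.2314 → 2.231 bits.

2.231 bits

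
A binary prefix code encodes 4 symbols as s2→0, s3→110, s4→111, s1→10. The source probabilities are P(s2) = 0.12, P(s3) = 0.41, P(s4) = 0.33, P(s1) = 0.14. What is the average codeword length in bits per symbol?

L̄ = Σ pᵢ·ℓᵢ = 0.12·1 + 0.41·3 + 0.33·3 + 0.14·2 = 2.62 bits/symbol.

2.62 bits/symbol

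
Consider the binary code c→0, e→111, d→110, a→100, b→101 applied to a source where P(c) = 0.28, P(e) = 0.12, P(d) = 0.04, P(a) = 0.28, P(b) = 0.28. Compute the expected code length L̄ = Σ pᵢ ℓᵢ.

2.44 bits/symbol

L̄ = Σ pᵢ·ℓᵢ = 0.28·1 + 0.12·3 + 0.04·3 + 0.28·3 + 0.28·3 = 2.44 bits/symbol.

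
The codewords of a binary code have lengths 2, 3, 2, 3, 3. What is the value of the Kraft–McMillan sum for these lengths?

0.875

With common denominator 2^3 = 8: Σ 2^(−ℓᵢ) = 2/8 + 1/8 + 2/8 + 1/8 + 1/8 = 7/8 = 0.875.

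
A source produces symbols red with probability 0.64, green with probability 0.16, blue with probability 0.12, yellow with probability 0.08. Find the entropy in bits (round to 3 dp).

1.494 bits

H = −Σ pᵢ log₂ pᵢ.
−0.64·log₂(0.64) = 0.4121
−0.16·log₂(0.16) = 0.4230
−0.12·log₂(0.12) = 0.3671
−0.08·log₂(0.08) = 0.2915
Sum ≈ 1.4937 → 1.494 bits.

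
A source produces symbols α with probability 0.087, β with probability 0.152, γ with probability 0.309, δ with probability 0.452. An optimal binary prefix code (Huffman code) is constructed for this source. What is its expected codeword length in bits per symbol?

Repeatedly combine the two least-probable nodes; the expected code length is the sum of the merged weights.
merge 87/1000 + 19/125 → 239/1000
merge 239/1000 + 309/1000 → 137/250
merge 113/250 + 137/250 → 1
L = 239/1000 + 137/250 + 1 = 1787/1000 = 1.787 bits/symbol.

1.787 bits/symbol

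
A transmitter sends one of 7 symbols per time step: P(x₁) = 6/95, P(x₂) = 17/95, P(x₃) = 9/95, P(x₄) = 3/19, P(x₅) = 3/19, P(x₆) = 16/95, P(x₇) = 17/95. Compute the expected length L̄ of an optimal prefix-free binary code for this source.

2.8 bits/symbol

Repeatedly combine the two least-probable nodes; the expected code length is the sum of the merged weights.
merge 6/95 + 9/95 → 3/19
merge 3/19 + 3/19 → 6/19
merge 3/19 + 16/95 → 31/95
merge 17/95 + 17/95 → 34/95
merge 6/19 + 31/95 → 61/95
merge 34/95 + 61/95 → 1
L = 3/19 + 6/19 + 31/95 + 34/95 + 61/95 + 1 = 14/5 = 2.8 bits/symbol.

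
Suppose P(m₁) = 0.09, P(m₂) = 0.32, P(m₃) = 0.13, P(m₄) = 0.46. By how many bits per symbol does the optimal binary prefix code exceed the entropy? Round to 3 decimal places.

0.023 bits

Entropy H = −Σ p log₂ p ≈ 1.7367 bits.
Huffman merges: 9/100+13/100→11/50; 11/50+8/25→27/50; 23/50+27/50→1. L = 44/25 ≈ 1.7600.
L − H = 1.7600 − 1.7367 = 0.023 bits.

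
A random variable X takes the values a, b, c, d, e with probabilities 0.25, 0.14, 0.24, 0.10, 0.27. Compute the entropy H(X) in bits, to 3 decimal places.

H = −Σ pᵢ log₂ pᵢ.
−0.25·log₂(0.25) = 0.5000
−0.14·log₂(0.14) = 0.3971
−0.24·log₂(0.24) = 0.4941
−0.10·log₂(0.10) = 0.3322
−0.27·log₂(0.27) = 0.5100
Sum ≈ 2.2335 → 2.233 bits.

2.233 bits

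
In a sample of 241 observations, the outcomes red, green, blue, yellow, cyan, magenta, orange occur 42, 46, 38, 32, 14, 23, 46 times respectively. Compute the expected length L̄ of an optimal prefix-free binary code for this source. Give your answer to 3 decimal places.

Probabilities are the counts divided by 241.
Repeatedly combine the two least-probable nodes; the expected code length is the sum of the merged weights.
merge 14/241 + 23/241 → 37/241
merge 32/241 + 37/241 → 69/241
merge 38/241 + 42/241 → 80/241
merge 46/241 + 46/241 → 92/241
merge 69/241 + 80/241 → 149/241
merge 92/241 + 149/241 → 1
L = 37/241 + 69/241 + 80/241 + 92/241 + 149/241 + 1 = 668/241 ≈ 2.772 bits/symbol.

2.772 bits/symbol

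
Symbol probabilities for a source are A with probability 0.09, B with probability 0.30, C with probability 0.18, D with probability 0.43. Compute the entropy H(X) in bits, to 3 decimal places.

H = −Σ pᵢ log₂ pᵢ.
−0.09·log₂(0.09) = 0.3127
−0.30·log₂(0.30) = 0.5211
−0.18·log₂(0.18) = 0.4453
−0.43·log₂(0.43) = 0.5236
Sum ≈ 1.8026 → 1.803 bits.

1.803 bits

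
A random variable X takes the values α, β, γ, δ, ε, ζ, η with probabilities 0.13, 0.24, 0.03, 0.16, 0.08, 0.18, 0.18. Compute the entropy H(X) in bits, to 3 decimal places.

H = −Σ pᵢ log₂ pᵢ.
−0.13·log₂(0.13) = 0.3826
−0.24·log₂(0.24) = 0.4941
−0.03·log₂(0.03) = 0.1518
−0.16·log₂(0.16) = 0.4230
−0.08·log₂(0.08) = 0.2915
−0.18·log₂(0.18) = 0.4453
−0.18·log₂(0.18) = 0.4453
Sum ≈ 2.6337 → 2.634 bits.

2.634 bits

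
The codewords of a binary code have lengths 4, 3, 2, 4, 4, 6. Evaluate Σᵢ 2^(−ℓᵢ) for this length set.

0.578125

With common denominator 2^6 = 64: Σ 2^(−ℓᵢ) = 4/64 + 8/64 + 16/64 + 4/64 + 4/64 + 1/64 = 37/64 = 0.578125.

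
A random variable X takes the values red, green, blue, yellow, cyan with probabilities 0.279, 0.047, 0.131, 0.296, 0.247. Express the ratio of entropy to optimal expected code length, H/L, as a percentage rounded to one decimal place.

97.5%

Entropy H = −Σ p log₂ p ≈ 2.1235 bits.
Huffman merges: 47/1000+131/1000→89/500; 89/500+247/1000→17/40; 279/1000+37/125→23/40; 17/40+23/40→1. L = 1089/500 ≈ 2.1780.
Efficiency = H/L = 2.1235/2.1780 = 97.5%.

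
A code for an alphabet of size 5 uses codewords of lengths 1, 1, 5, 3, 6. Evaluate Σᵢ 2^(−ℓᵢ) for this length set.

1.171875

With common denominator 2^6 = 64: Σ 2^(−ℓᵢ) = 32/64 + 32/64 + 2/64 + 8/64 + 1/64 = 75/64 = 1.171875.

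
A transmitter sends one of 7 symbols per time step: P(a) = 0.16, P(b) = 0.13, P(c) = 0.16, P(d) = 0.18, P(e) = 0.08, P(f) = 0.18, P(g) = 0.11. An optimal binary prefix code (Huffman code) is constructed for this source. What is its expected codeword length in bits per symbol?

Repeatedly combine the two least-probable nodes; the expected code length is the sum of the merged weights.
merge 2/25 + 11/100 → 19/100
merge 13/100 + 4/25 → 29/100
merge 4/25 + 9/50 → 17/50
merge 9/50 + 19/100 → 37/100
merge 29/100 + 17/50 → 63/100
merge 37/100 + 63/100 → 1
L = 19/100 + 29/100 + 17/50 + 37/100 + 63/100 + 1 = 141/50 = 2.82 bits/symbol.

2.82 bits/symbol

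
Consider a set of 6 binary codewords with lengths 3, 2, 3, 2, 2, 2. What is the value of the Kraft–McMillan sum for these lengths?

With common denominator 2^3 = 8: Σ 2^(−ℓᵢ) = 1/8 + 2/8 + 1/8 + 2/8 + 2/8 + 2/8 = 10/8 = 1.25.

1.25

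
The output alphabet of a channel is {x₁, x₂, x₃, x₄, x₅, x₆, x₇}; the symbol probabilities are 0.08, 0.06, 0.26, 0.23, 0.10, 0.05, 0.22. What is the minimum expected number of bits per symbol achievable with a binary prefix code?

Repeatedly combine the two least-probable nodes; the expected code length is the sum of the merged weights.
merge 1/20 + 3/50 → 11/100
merge 2/25 + 1/10 → 9/50
merge 11/100 + 9/50 → 29/100
merge 11/50 + 23/100 → 9/20
merge 13/50 + 29/100 → 11/20
merge 9/20 + 11/20 → 1
L = 11/100 + 9/50 + 29/100 + 9/20 + 11/20 + 1 = 129/50 = 2.58 bits/symbol.

2.58 bits/symbol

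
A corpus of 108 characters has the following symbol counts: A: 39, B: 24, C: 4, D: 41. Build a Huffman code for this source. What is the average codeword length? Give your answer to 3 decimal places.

Probabilities are the counts divided by 108.
Repeatedly combine the two least-probable nodes; the expected code length is the sum of the merged weights.
merge 1/27 + 2/9 → 7/27
merge 7/27 + 13/36 → 67/108
merge 41/108 + 67/108 → 1
L = 7/27 + 67/108 + 1 = 203/108 ≈ 1.880 bits/symbol.

1.880 bits/symbol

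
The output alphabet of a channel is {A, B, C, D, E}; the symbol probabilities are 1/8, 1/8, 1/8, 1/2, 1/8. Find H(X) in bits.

2 bits

Each probability is a power of 1/2, so log₂(1/p) is an integer.
H = Σ p·log₂(1/p) = 1/8·3 + 1/8·3 + 1/8·3 + 1/2·1 + 1/8·3 = 2 bits.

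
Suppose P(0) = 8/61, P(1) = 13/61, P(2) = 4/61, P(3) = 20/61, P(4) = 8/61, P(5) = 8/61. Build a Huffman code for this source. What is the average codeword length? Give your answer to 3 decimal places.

2.459 bits/symbol

Repeatedly combine the two least-probable nodes; the expected code length is the sum of the merged weights.
merge 4/61 + 8/61 → 12/61
merge 8/61 + 8/61 → 16/61
merge 12/61 + 13/61 → 25/61
merge 16/61 + 20/61 → 36/61
merge 25/61 + 36/61 → 1
L = 12/61 + 16/61 + 25/61 + 36/61 + 1 = 150/61 ≈ 2.459 bits/symbol.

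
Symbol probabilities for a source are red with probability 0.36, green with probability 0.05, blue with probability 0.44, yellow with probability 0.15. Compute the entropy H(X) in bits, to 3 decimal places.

1.678 bits

H = −Σ pᵢ log₂ pᵢ.
−0.36·log₂(0.36) = 0.5306
−0.05·log₂(0.05) = 0.2161
−0.44·log₂(0.44) = 0.5211
−0.15·log₂(0.15) = 0.4105
Sum ≈ 1.6784 → 1.678 bits.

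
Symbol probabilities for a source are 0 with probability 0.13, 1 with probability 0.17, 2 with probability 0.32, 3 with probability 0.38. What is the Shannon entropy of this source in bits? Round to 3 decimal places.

H = −Σ pᵢ log₂ pᵢ.
−0.13·log₂(0.13) = 0.3826
−0.17·log₂(0.17) = 0.4346
−0.32·log₂(0.32) = 0.5260
−0.38·log₂(0.38) = 0.5305
Sum ≈ 1.8737 → 1.874 bits.

1.874 bits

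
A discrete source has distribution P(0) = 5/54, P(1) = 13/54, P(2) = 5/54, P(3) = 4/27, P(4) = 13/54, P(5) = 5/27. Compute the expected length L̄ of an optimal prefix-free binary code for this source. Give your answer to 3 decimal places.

Repeatedly combine the two least-probable nodes; the expected code length is the sum of the merged weights.
merge 5/54 + 5/54 → 5/27
merge 4/27 + 5/27 → 1/3
merge 5/27 + 13/54 → 23/54
merge 13/54 + 1/3 → 31/54
merge 23/54 + 31/54 → 1
L = 5/27 + 1/3 + 23/54 + 31/54 + 1 = 68/27 ≈ 2.519 bits/symbol.

2.519 bits/symbol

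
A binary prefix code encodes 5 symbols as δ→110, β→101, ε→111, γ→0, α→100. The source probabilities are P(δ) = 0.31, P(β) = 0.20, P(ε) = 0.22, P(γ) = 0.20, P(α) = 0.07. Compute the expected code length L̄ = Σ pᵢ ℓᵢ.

L̄ = Σ pᵢ·ℓᵢ = 0.31·3 + 0.20·3 + 0.22·3 + 0.20·1 + 0.07·3 = 2.6 bits/symbol.

2.6 bits/symbol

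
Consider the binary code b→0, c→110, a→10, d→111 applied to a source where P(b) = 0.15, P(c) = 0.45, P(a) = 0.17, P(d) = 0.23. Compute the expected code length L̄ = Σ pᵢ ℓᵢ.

2.53 bits/symbol

L̄ = Σ pᵢ·ℓᵢ = 0.15·1 + 0.45·3 + 0.17·2 + 0.23·3 = 2.53 bits/symbol.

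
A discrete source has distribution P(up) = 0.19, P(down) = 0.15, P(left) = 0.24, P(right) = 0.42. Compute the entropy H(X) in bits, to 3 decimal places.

1.886 bits

H = −Σ pᵢ log₂ pᵢ.
−0.19·log₂(0.19) = 0.4552
−0.15·log₂(0.15) = 0.4105
−0.24·log₂(0.24) = 0.4941
−0.42·log₂(0.42) = 0.5256
Sum ≈ 1.8856 → 1.886 bits.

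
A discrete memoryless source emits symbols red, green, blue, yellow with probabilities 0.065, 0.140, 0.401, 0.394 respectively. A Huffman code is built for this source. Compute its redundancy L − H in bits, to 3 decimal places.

Entropy H = −Σ p log₂ p ≈ 1.7115 bits.
Huffman merges: 13/200+7/50→41/200; 41/200+197/500→599/1000; 401/1000+599/1000→1. L = 451/250 ≈ 1.8040.
L − H = 1.8040 − 1.7115 = 0.092 bits.

0.092 bits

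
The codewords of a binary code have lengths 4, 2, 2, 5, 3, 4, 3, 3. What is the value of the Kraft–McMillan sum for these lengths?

1.03125

With common denominator 2^5 = 32: Σ 2^(−ℓᵢ) = 2/32 + 8/32 + 8/32 + 1/32 + 4/32 + 2/32 + 4/32 + 4/32 = 33/32 = 1.03125.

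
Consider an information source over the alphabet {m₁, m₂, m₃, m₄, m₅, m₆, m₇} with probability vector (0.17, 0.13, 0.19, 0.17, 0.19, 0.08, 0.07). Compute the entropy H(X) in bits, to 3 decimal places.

2.722 bits

H = −Σ pᵢ log₂ pᵢ.
−0.17·log₂(0.17) = 0.4346
−0.13·log₂(0.13) = 0.3826
−0.19·log₂(0.19) = 0.4552
−0.17·log₂(0.17) = 0.4346
−0.19·log₂(0.19) = 0.4552
−0.08·log₂(0.08) = 0.2915
−0.07·log₂(0.07) = 0.2686
Sum ≈ 2.7223 → 2.722 bits.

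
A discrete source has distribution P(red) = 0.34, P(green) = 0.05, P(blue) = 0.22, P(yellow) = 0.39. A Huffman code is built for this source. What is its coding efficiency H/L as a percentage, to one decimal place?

Entropy H = −Σ p log₂ p ≈ 1.7556 bits.
Huffman merges: 1/20+11/50→27/100; 27/100+17/50→61/100; 39/100+61/100→1. L = 47/25 ≈ 1.8800.
Efficiency = H/L = 1.7556/1.8800 = 93.4%.

93.4%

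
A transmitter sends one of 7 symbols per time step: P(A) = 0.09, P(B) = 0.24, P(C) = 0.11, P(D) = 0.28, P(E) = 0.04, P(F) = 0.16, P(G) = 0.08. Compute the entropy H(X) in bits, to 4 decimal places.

H = −Σ pᵢ log₂ pᵢ.
−0.09·log₂(0.09) = 0.3127
−0.24·log₂(0.24) = 0.4941
−0.11·log₂(0.11) = 0.3503
−0.28·log₂(0.28) = 0.5142
−0.04·log₂(0.04) = 0.1858
−0.16·log₂(0.16) = 0.4230
−0.08·log₂(0.08) = 0.2915
Sum ≈ 2.5716 → 2.5716 bits.

2.5716 bits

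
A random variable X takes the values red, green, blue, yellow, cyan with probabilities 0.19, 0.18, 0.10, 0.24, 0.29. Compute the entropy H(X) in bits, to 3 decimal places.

H = −Σ pᵢ log₂ pᵢ.
−0.19·log₂(0.19) = 0.4552
−0.18·log₂(0.18) = 0.4453
−0.10·log₂(0.10) = 0.3322
−0.24·log₂(0.24) = 0.4941
−0.29·log₂(0.29) = 0.5179
Sum ≈ 2.2448 → 2.245 bits.

2.245 bits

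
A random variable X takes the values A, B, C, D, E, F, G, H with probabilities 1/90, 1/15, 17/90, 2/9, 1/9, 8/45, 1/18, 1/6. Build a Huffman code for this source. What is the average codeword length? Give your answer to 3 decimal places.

Repeatedly combine the two least-probable nodes; the expected code length is the sum of the merged weights.
merge 1/90 + 1/18 → 1/15
merge 1/15 + 1/15 → 2/15
merge 1/9 + 2/15 → 11/45
merge 1/6 + 8/45 → 31/90
merge 17/90 + 2/9 → 37/90
merge 11/45 + 31/90 → 53/90
merge 37/90 + 53/90 → 1
L = 1/15 + 2/15 + 11/45 + 31/90 + 37/90 + 53/90 + 1 = 251/90 ≈ 2.789 bits/symbol.

2.789 bits/symbol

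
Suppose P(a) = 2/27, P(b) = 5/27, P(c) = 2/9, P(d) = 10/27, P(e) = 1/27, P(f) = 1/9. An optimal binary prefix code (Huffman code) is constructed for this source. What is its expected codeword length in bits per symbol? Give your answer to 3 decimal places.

2.333 bits/symbol

Repeatedly combine the two least-probable nodes; the expected code length is the sum of the merged weights.
merge 1/27 + 2/27 → 1/9
merge 1/9 + 1/9 → 2/9
merge 5/27 + 2/9 → 11/27
merge 2/9 + 10/27 → 16/27
merge 11/27 + 16/27 → 1
L = 1/9 + 2/9 + 11/27 + 16/27 + 1 = 7/3 ≈ 2.333 bits/symbol.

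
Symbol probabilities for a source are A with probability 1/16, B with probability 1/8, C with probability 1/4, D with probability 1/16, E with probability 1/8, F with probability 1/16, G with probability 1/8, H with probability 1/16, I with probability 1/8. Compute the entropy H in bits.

3 bits

Each probability is a power of 1/2, so log₂(1/p) is an integer.
H = Σ p·log₂(1/p) = 1/16·4 + 1/8·3 + 1/4·2 + 1/16·4 + 1/8·3 + 1/16·4 + 1/8·3 + 1/16·4 + 1/8·3 = 3 bits.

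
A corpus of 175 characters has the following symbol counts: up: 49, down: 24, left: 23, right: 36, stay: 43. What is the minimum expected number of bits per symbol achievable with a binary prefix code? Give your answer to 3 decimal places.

2.269 bits/symbol

Probabilities are the counts divided by 175.
Repeatedly combine the two least-probable nodes; the expected code length is the sum of the merged weights.
merge 23/175 + 24/175 → 47/175
merge 36/175 + 43/175 → 79/175
merge 47/175 + 7/25 → 96/175
merge 79/175 + 96/175 → 1
L = 47/175 + 79/175 + 96/175 + 1 = 397/175 ≈ 2.269 bits/symbol.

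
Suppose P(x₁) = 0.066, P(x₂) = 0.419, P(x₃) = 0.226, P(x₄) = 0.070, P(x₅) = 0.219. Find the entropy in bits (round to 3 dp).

H = −Σ pᵢ log₂ pᵢ.
−0.066·log₂(0.066) = 0.2588
−0.419·log₂(0.419) = 0.5258
−0.226·log₂(0.226) = 0.4849
−0.070·log₂(0.070) = 0.2686
−0.219·log₂(0.219) = 0.4798
Sum ≈ 2.0179 → 2.018 bits.

2.018 bits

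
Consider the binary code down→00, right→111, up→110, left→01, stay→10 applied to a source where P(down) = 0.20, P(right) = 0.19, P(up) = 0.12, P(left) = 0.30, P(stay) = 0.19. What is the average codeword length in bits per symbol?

2.31 bits/symbol

L̄ = Σ pᵢ·ℓᵢ = 0.20·2 + 0.19·3 + 0.12·3 + 0.30·2 + 0.19·2 = 2.31 bits/symbol.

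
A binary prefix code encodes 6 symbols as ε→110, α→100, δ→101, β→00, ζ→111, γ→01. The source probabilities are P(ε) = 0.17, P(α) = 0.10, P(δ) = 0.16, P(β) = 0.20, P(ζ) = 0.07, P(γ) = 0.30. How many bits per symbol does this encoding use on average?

2.5 bits/symbol

L̄ = Σ pᵢ·ℓᵢ = 0.17·3 + 0.10·3 + 0.16·3 + 0.20·2 + 0.07·3 + 0.30·2 = 2.5 bits/symbol.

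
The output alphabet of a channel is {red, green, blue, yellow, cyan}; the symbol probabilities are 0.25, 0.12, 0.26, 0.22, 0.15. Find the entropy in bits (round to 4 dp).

H = −Σ pᵢ log₂ pᵢ.
−0.25·log₂(0.25) = 0.5000
−0.12·log₂(0.12) = 0.3671
−0.26·log₂(0.26) = 0.5053
−0.22·log₂(0.22) = 0.4806
−0.15·log₂(0.15) = 0.4105
Sum ≈ 2.2635 → 2.2635 bits.

2.2635 bits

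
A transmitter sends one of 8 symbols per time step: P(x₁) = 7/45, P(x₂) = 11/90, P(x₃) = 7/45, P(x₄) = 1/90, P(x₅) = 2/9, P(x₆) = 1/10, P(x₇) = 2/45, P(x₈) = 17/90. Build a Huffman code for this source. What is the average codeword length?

Repeatedly combine the two least-probable nodes; the expected code length is the sum of the merged weights.
merge 1/90 + 2/45 → 1/18
merge 1/18 + 1/10 → 7/45
merge 11/90 + 7/45 → 5/18
merge 7/45 + 7/45 → 14/45
merge 17/90 + 2/9 → 37/90
merge 5/18 + 14/45 → 53/90
merge 37/90 + 53/90 → 1
L = 1/18 + 7/45 + 5/18 + 14/45 + 37/90 + 53/90 + 1 = 14/5 = 2.8 bits/symbol.

2.8 bits/symbol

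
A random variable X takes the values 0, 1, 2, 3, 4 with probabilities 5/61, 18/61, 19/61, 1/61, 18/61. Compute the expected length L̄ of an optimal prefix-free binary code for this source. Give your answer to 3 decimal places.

Repeatedly combine the two least-probable nodes; the expected code length is the sum of the merged weights.
merge 1/61 + 5/61 → 6/61
merge 6/61 + 18/61 → 24/61
merge 18/61 + 19/61 → 37/61
merge 24/61 + 37/61 → 1
L = 6/61 + 24/61 + 37/61 + 1 = 128/61 ≈ 2.098 bits/symbol.

2.098 bits/symbol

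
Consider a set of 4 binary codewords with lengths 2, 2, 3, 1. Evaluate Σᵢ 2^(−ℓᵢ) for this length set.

1.125

With common denominator 2^3 = 8: Σ 2^(−ℓᵢ) = 2/8 + 2/8 + 1/8 + 4/8 = 9/8 = 1.125.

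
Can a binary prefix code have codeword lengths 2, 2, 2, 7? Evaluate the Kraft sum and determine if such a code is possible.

0.7578125; yes

With common denominator 2^7 = 128: Σ 2^(−ℓᵢ) = 32/128 + 32/128 + 32/128 + 1/128 = 97/128 = 0.7578125.
Kraft's inequality requires Σ ≤ 1; here Σ = 0.7578125 ≤ 1, so such a prefix code exists.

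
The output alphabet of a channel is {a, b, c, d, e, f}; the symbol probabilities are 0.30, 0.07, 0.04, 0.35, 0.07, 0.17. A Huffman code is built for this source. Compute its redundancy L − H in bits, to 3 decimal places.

0.081 bits

Entropy H = −Σ p log₂ p ≈ 2.2086 bits.
Huffman merges: 1/25+7/100→11/100; 7/100+11/100→9/50; 17/100+9/50→7/20; 3/10+7/20→13/20; 7/20+13/20→1. L = 229/100 ≈ 2.2900.
L − H = 2.2900 − 2.2086 = 0.081 bits.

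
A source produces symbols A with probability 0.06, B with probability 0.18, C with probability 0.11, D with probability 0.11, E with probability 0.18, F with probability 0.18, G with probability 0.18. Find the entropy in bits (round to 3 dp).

H = −Σ pᵢ log₂ pᵢ.
−0.06·log₂(0.06) = 0.2435
−0.18·log₂(0.18) = 0.4453
−0.11·log₂(0.11) = 0.3503
−0.11·log₂(0.11) = 0.3503
−0.18·log₂(0.18) = 0.4453
−0.18·log₂(0.18) = 0.4453
−0.18·log₂(0.18) = 0.4453
Sum ≈ 2.7253 → 2.725 bits.

2.725 bits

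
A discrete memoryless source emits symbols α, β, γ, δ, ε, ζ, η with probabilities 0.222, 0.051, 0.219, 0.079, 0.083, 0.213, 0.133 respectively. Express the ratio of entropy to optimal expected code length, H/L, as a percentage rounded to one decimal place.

Entropy H = −Σ p log₂ p ≈ 2.6305 bits.
Huffman merges: 51/1000+79/1000→13/100; 83/1000+13/100→213/1000; 133/1000+213/1000→173/500; 213/1000+219/1000→54/125; 111/500+173/500→71/125; 54/125+71/125→1. L = 2689/1000 ≈ 2.6890.
Efficiency = H/L = 2.6305/2.6890 = 97.8%.

97.8%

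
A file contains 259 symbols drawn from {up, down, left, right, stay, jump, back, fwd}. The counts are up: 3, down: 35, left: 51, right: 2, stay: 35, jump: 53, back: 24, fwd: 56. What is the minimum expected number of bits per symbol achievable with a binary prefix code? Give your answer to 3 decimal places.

2.710 bits/symbol

Probabilities are the counts divided by 259.
Repeatedly combine the two least-probable nodes; the expected code length is the sum of the merged weights.
merge 2/259 + 3/259 → 5/259
merge 5/259 + 24/259 → 29/259
merge 29/259 + 5/37 → 64/259
merge 5/37 + 51/259 → 86/259
merge 53/259 + 8/37 → 109/259
merge 64/259 + 86/259 → 150/259
merge 109/259 + 150/259 → 1
L = 5/259 + 29/259 + 64/259 + 86/259 + 109/259 + 150/259 + 1 = 702/259 ≈ 2.710 bits/symbol.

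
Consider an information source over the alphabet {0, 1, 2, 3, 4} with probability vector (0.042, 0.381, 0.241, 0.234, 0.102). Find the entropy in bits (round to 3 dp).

H = −Σ pᵢ log₂ pᵢ.
−0.042·log₂(0.042) = 0.1921
−0.381·log₂(0.381) = 0.5304
−0.241·log₂(0.241) = 0.4947
−0.234·log₂(0.234) = 0.4903
−0.102·log₂(0.102) = 0.3359
Sum ≈ 2.0435 → 2.043 bits.

2.043 bits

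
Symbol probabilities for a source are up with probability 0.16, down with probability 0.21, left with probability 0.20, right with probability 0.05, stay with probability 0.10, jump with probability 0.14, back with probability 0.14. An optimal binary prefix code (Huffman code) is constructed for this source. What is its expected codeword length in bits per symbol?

Repeatedly combine the two least-probable nodes; the expected code length is the sum of the merged weights.
merge 1/20 + 1/10 → 3/20
merge 7/50 + 7/50 → 7/25
merge 3/20 + 4/25 → 31/100
merge 1/5 + 21/100 → 41/100
merge 7/25 + 31/100 → 59/100
merge 41/100 + 59/100 → 1
L = 3/20 + 7/25 + 31/100 + 41/100 + 59/100 + 1 = 137/50 = 2.74 bits/symbol.

2.74 bits/symbol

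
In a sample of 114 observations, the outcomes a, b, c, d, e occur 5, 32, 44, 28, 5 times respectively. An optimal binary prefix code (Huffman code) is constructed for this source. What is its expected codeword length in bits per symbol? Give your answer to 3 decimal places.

2.035 bits/symbol

Probabilities are the counts divided by 114.
Repeatedly combine the two least-probable nodes; the expected code length is the sum of the merged weights.
merge 5/114 + 5/114 → 5/57
merge 5/57 + 14/57 → 1/3
merge 16/57 + 1/3 → 35/57
merge 22/57 + 35/57 → 1
L = 5/57 + 1/3 + 35/57 + 1 = 116/57 ≈ 2.035 bits/symbol.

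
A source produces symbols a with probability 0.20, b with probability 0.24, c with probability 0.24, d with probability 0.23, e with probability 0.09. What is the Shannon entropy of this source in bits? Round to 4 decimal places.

H = −Σ pᵢ log₂ pᵢ.
−0.20·log₂(0.20) = 0.4644
−0.24·log₂(0.24) = 0.4941
−0.24·log₂(0.24) = 0.4941
−0.23·log₂(0.23) = 0.4877
−0.09·log₂(0.09) = 0.3127
Sum ≈ 2.2530 → 2.2530 bits.

2.2530 bits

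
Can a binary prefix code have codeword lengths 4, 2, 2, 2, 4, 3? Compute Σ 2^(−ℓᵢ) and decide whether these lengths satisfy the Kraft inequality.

With common denominator 2^4 = 16: Σ 2^(−ℓᵢ) = 1/16 + 4/16 + 4/16 + 4/16 + 1/16 + 2/16 = 16/16 = 1.
Kraft's inequality requires Σ ≤ 1; here Σ = 1 ≤ 1, so such a prefix code exists.

1; yes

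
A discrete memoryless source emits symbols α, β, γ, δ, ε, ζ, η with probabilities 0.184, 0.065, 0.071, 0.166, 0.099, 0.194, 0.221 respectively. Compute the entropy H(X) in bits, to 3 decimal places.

H = −Σ pᵢ log₂ pᵢ.
−0.184·log₂(0.184) = 0.4494
−0.065·log₂(0.065) = 0.2563
−0.071·log₂(0.071) = 0.2709
−0.166·log₂(0.166) = 0.4301
−0.099·log₂(0.099) = 0.3303
−0.194·log₂(0.194) = 0.4590
−0.221·log₂(0.221) = 0.4813
Sum ≈ 2.6773 → 2.677 bits.

2.677 bits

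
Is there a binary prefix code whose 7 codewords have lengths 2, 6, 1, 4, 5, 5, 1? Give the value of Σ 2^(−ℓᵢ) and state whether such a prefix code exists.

1.390625; no

With common denominator 2^6 = 64: Σ 2^(−ℓᵢ) = 16/64 + 1/64 + 32/64 + 4/64 + 2/64 + 2/64 + 32/64 = 89/64 = 1.390625.
Kraft's inequality requires Σ ≤ 1; here Σ = 1.390625 > 1, so no such prefix code exists.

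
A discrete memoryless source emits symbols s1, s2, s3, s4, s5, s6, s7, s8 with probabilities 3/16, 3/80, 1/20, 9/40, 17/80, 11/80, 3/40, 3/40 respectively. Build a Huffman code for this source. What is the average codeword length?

Repeatedly combine the two least-probable nodes; the expected code length is the sum of the merged weights.
merge 3/80 + 1/20 → 7/80
merge 3/40 + 3/40 → 3/20
merge 7/80 + 11/80 → 9/40
merge 3/20 + 3/16 → 27/80
merge 17/80 + 9/40 → 7/16
merge 9/40 + 27/80 → 9/16
merge 7/16 + 9/16 → 1
L = 7/80 + 3/20 + 9/40 + 27/80 + 7/16 + 9/16 + 1 = 14/5 = 2.8 bits/symbol.

2.8 bits/symbol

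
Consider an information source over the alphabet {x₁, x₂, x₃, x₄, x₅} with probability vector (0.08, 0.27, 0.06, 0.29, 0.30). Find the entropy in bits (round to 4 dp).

H = −Σ pᵢ log₂ pᵢ.
−0.08·log₂(0.08) = 0.2915
−0.27·log₂(0.27) = 0.5100
−0.06·log₂(0.06) = 0.2435
−0.29·log₂(0.29) = 0.5179
−0.30·log₂(0.30) = 0.5211
Sum ≈ 2.0841 → 2.0841 bits.

2.0841 bits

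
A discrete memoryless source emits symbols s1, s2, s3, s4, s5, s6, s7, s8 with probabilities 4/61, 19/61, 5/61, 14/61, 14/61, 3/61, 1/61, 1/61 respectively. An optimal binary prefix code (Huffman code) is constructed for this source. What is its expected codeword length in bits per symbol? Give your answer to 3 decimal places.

Repeatedly combine the two least-probable nodes; the expected code length is the sum of the merged weights.
merge 1/61 + 1/61 → 2/61
merge 2/61 + 3/61 → 5/61
merge 4/61 + 5/61 → 9/61
merge 5/61 + 9/61 → 14/61
merge 14/61 + 14/61 → 28/61
merge 14/61 + 19/61 → 33/61
merge 28/61 + 33/61 → 1
L = 2/61 + 5/61 + 9/61 + 14/61 + 28/61 + 33/61 + 1 = 152/61 ≈ 2.492 bits/symbol.

2.492 bits/symbol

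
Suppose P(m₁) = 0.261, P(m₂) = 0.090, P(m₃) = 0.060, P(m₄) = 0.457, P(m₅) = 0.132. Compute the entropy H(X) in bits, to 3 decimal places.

H = −Σ pᵢ log₂ pᵢ.
−0.261·log₂(0.261) = 0.5058
−0.090·log₂(0.090) = 0.3127
−0.060·log₂(0.060) = 0.2435
−0.457·log₂(0.457) = 0.5163
−0.132·log₂(0.132) = 0.3856
Sum ≈ 1.9639 → 1.964 bits.

1.964 bits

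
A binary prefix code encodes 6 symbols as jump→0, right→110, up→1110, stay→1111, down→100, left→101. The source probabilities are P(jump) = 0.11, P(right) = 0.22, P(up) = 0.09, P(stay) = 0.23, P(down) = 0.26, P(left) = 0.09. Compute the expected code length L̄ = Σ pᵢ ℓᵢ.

L̄ = Σ pᵢ·ℓᵢ = 0.11·1 + 0.22·3 + 0.09·4 + 0.23·4 + 0.26·3 + 0.09·3 = 3.1 bits/symbol.

3.1 bits/symbol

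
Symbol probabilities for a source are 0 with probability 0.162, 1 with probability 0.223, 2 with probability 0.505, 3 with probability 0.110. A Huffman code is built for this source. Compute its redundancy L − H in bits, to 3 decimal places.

Entropy H = −Σ p log₂ p ≈ 1.7562 bits.
Huffman merges: 11/100+81/500→34/125; 223/1000+34/125→99/200; 99/200+101/200→1. L = 1767/1000 ≈ 1.7670.
L − H = 1.7670 − 1.7562 = 0.011 bits.

0.011 bits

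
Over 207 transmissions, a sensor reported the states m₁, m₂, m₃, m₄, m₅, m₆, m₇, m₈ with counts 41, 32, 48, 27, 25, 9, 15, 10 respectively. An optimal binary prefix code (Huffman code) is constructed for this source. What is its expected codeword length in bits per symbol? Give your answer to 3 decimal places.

2.826 bits/symbol

Probabilities are the counts divided by 207.
Repeatedly combine the two least-probable nodes; the expected code length is the sum of the merged weights.
merge 1/23 + 10/207 → 19/207
merge 5/69 + 19/207 → 34/207
merge 25/207 + 3/23 → 52/207
merge 32/207 + 34/207 → 22/69
merge 41/207 + 16/69 → 89/207
merge 52/207 + 22/69 → 118/207
merge 89/207 + 118/207 → 1
L = 19/207 + 34/207 + 52/207 + 22/69 + 89/207 + 118/207 + 1 = 65/23 ≈ 2.826 bits/symbol.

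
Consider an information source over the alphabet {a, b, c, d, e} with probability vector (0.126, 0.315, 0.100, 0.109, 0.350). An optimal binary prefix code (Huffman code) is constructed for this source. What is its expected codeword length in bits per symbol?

Repeatedly combine the two least-probable nodes; the expected code length is the sum of the merged weights.
merge 1/10 + 109/1000 → 209/1000
merge 63/500 + 209/1000 → 67/200
merge 63/200 + 67/200 → 13/20
merge 7/20 + 13/20 → 1
L = 209/1000 + 67/200 + 13/20 + 1 = 1097/500 = 2.194 bits/symbol.

2.194 bits/symbol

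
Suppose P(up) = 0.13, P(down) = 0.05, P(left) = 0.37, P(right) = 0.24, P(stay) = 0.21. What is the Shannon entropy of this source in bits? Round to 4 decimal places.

2.0964 bits

H = −Σ pᵢ log₂ pᵢ.
−0.13·log₂(0.13) = 0.3826
−0.05·log₂(0.05) = 0.2161
−0.37·log₂(0.37) = 0.5307
−0.24·log₂(0.24) = 0.4941
−0.21·log₂(0.21) = 0.4728
Sum ≈ 2.0964 → 2.0964 bits.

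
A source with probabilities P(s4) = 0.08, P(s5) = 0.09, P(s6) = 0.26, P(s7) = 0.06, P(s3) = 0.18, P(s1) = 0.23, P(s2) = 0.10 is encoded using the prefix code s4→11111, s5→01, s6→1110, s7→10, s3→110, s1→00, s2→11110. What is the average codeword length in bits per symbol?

3.24 bits/symbol

L̄ = Σ pᵢ·ℓᵢ = 0.08·5 + 0.09·2 + 0.26·4 + 0.06·2 + 0.18·3 + 0.23·2 + 0.10·5 = 3.24 bits/symbol.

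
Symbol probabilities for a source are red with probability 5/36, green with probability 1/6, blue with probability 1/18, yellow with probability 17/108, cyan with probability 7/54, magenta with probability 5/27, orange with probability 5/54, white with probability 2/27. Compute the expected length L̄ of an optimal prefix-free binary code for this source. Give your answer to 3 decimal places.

Repeatedly combine the two least-probable nodes; the expected code length is the sum of the merged weights.
merge 1/18 + 2/27 → 7/54
merge 5/54 + 7/54 → 2/9
merge 7/54 + 5/36 → 29/108
merge 17/108 + 1/6 → 35/108
merge 5/27 + 2/9 → 11/27
merge 29/108 + 35/108 → 16/27
merge 11/27 + 16/27 → 1
L = 7/54 + 2/9 + 29/108 + 35/108 + 11/27 + 16/27 + 1 = 53/18 ≈ 2.944 bits/symbol.

2.944 bits/symbol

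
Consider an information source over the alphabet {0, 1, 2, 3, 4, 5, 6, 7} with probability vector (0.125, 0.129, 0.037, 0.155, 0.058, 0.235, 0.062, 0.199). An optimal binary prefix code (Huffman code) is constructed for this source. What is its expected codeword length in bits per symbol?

2.818 bits/symbol

Repeatedly combine the two least-probable nodes; the expected code length is the sum of the merged weights.
merge 37/1000 + 29/500 → 19/200
merge 31/500 + 19/200 → 157/1000
merge 1/8 + 129/1000 → 127/500
merge 31/200 + 157/1000 → 39/125
merge 199/1000 + 47/200 → 217/500
merge 127/500 + 39/125 → 283/500
merge 217/500 + 283/500 → 1
L = 19/200 + 157/1000 + 127/500 + 39/125 + 217/500 + 283/500 + 1 = 1409/500 = 2.818 bits/symbol.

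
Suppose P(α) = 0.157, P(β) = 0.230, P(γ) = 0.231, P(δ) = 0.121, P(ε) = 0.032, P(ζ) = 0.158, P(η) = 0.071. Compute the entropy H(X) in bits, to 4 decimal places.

H = −Σ pᵢ log₂ pᵢ.
−0.157·log₂(0.157) = 0.4194
−0.230·log₂(0.230) = 0.4877
−0.231·log₂(0.231) = 0.4883
−0.121·log₂(0.121) = 0.3687
−0.032·log₂(0.032) = 0.1589
−0.158·log₂(0.158) = 0.4206
−0.071·log₂(0.071) = 0.2709
Sum ≈ 2.6145 → 2.6145 bits.

2.6145 bits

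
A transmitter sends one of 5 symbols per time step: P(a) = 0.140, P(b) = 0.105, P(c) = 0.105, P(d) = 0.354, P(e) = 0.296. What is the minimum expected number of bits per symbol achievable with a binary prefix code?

2.206 bits/symbol

Repeatedly combine the two least-probable nodes; the expected code length is the sum of the merged weights.
merge 21/200 + 21/200 → 21/100
merge 7/50 + 21/100 → 7/20
merge 37/125 + 7/20 → 323/500
merge 177/500 + 323/500 → 1
L = 21/100 + 7/20 + 323/500 + 1 = 1103/500 = 2.206 bits/symbol.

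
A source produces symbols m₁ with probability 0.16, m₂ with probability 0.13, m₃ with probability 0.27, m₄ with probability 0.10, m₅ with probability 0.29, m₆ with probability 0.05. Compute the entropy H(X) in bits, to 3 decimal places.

H = −Σ pᵢ log₂ pᵢ.
−0.16·log₂(0.16) = 0.4230
−0.13·log₂(0.13) = 0.3826
−0.27·log₂(0.27) = 0.5100
−0.10·log₂(0.10) = 0.3322
−0.29·log₂(0.29) = 0.5179
−0.05·log₂(0.05) = 0.2161
Sum ≈ 2.3819 → 2.382 bits.

2.382 bits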